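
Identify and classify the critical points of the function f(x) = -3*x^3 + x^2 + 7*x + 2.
f'(x) = -9*x^2 + 2*x + 7

Solve f'(x) = 0:
  Factor: -9*x^2 + 2*x + 7 = -(x - 1)*(9*x + 7) = 0.
  ⇒ x = -7/9, 1

f''(x) = 2 - 18*x
Second-derivative test at each critical point:
  f''(-7/9) = 16 > 0 → local minimum
  f''(1) = -16 < 0 → local maximum

Critical points: x = -7/9 (local minimum); x = 1 (local maximum)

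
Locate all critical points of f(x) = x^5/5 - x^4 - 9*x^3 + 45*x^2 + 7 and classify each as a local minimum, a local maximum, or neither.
f'(x) = x*(x^3 - 4*x^2 - 27*x + 90)

Solve f'(x) = 0:
  Factor: x^4 - 4*x^3 - 27*x^2 + 90*x = x*(x - 6)*(x - 3)*(x + 5) = 0.
  ⇒ x = -5, 0, 3, 6

f''(x) = 4*x^3 - 12*x^2 - 54*x + 90
Second-derivative test at each critical point:
  f''(-5) = -440 < 0 → local maximum
  f''(0) = 90 > 0 → local minimum
  f''(3) = -72 < 0 → local maximum
  f''(6) = 198 > 0 → local minimum

Critical points: x = -5 (local maximum); x = 0 (local minimum); x = 3 (local maximum); x = 6 (local minimum)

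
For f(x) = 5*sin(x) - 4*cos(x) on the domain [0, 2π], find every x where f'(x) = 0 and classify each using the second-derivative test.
f'(x) = 4*sin(x) + 5*cos(x)

Solve f'(x) = 0 on [0, 2π]:
  f'(x) = 0 ⇔ 5*cos(x) = -4*sin(x) ⇔ tan(x) = -5/4, i.e. x = arctan(-5/4) + nπ; keep the solutions lying in [0, 2π].
  ⇒ x = pi - atan(5/4) ≈ 2.2455, -atan(5/4) + 2*pi ≈ 5.3871

f''(x) = -5*sin(x) + 4*cos(x)
Second-derivative test at each critical point:
  f''(2.2455) = -6.4031 < 0 → local maximum
  f''(5.3871) = 6.4031 > 0 → local minimum

Critical points: x = pi - atan(5/4) ≈ 2.2455 (local maximum); x = -atan(5/4) + 2*pi ≈ 5.3871 (local minimum)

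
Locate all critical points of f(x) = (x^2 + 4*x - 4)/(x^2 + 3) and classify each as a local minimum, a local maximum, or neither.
f'(x) = 2*(-2*x^2 + 7*x + 6)/(x^4 + 6*x^2 + 9)

Solve f'(x) = 0:
  f'(x) = -2*(2*x^2 - 7*x - 6)/(x^2 + 3)^2; the denominator is positive wherever f is defined, so f'(x) = 0 ⇔ -4*x^2 + 14*x + 12 = 0.
  Factor: -4*x^2 + 14*x + 12 = -2*(2*x^2 - 7*x - 6); 2*x^2 - 7*x - 6 = 0 has no rational roots; quadratic formula: x = (7 ± √97)/4.
  ⇒ x = 7/4 - sqrt(97)/4 ≈ -0.7122, 7/4 + sqrt(97)/4 ≈ 4.2122

f''(x) = 2*(4*x^3 - 21*x^2 - 36*x + 21)/(x^6 + 9*x^4 + 27*x^2 + 27)
Second-derivative test at each critical point:
  f''(-0.7122) = 1.6013 > 0 → local minimum
  f''(4.2122) = -0.0458 < 0 → local maximum

Critical points: x = 7/4 - sqrt(97)/4 ≈ -0.7122 (local minimum); x = 7/4 + sqrt(97)/4 ≈ 4.2122 (local maximum)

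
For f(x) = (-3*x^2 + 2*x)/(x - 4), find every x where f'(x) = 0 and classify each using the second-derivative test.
f'(x) = (-3*x^2 + 24*x - 8)/(x^2 - 8*x + 16)

Solve f'(x) = 0:
  f'(x) = -(3*x^2 - 24*x + 8)/(x - 4)^2; the denominator is positive wherever f is defined, so f'(x) = 0 ⇔ -3*x^2 + 24*x - 8 = 0.
  3*x^2 - 24*x + 8 = 0 has no rational roots; quadratic formula: x = (24 ± √480)/6.
  ⇒ x = 4 - 2*sqrt(30)/3 ≈ 0.3485, 2*sqrt(30)/3 + 4 ≈ 7.6515

f''(x) = -80/(x^3 - 12*x^2 + 48*x - 64)
Second-derivative test at each critical point:
  f''(0.3485) = 1.6432 > 0 → local minimum
  f''(7.6515) = -1.6432 < 0 → local maximum

Critical points: x = 4 - 2*sqrt(30)/3 ≈ 0.3485 (local minimum); x = 2*sqrt(30)/3 + 4 ≈ 7.6515 (local maximum)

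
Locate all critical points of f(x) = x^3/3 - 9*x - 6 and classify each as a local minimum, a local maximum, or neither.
f'(x) = x^2 - 9

Solve f'(x) = 0:
  Factor: x^2 - 9 = (x - 3)*(x + 3) = 0.
  ⇒ x = -3, 3

f''(x) = 2*x
Second-derivative test at each critical point:
  f''(-3) = -6 < 0 → local maximum
  f''(3) = 6 > 0 → local minimum

Critical points: x = -3 (local maximum); x = 3 (local minimum)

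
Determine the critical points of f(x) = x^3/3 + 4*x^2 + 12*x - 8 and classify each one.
f'(x) = x^2 + 8*x + 12

Solve f'(x) = 0:
  Factor: x^2 + 8*x + 12 = (x + 2)*(x + 6) = 0.
  ⇒ x = -6, -2

f''(x) = 2*x + 8
Second-derivative test at each critical point:
  f''(-6) = -4 < 0 → local maximum
  f''(-2) = 4 > 0 → local minimum

Critical points: x = -6 (local maximum); x = -2 (local minimum)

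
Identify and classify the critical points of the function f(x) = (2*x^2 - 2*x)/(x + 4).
f'(x) = 2*(x^2 + 8*x - 4)/(x^2 + 8*x + 16)

Solve f'(x) = 0:
  f'(x) = 2*(x^2 + 8*x - 4)/(x + 4)^2; the denominator is positive wherever f is defined, so f'(x) = 0 ⇔ 2*x^2 + 16*x - 8 = 0.
  Factor: 2*x^2 + 16*x - 8 = 2*(x^2 + 8*x - 4); x^2 + 8*x - 4 = 0 has no rational roots; quadratic formula: x = (-8 ± √80)/2.
  ⇒ x = -2*sqrt(5) - 4 ≈ -8.4721, -4 + 2*sqrt(5) ≈ 0.4721

f''(x) = 80/(x^3 + 12*x^2 + 48*x + 64)
Second-derivative test at each critical point:
  f''(-8.4721) = -0.8944 < 0 → local maximum
  f''(0.4721) = 0.8944 > 0 → local minimum

Critical points: x = -2*sqrt(5) - 4 ≈ -8.4721 (local maximum); x = -4 + 2*sqrt(5) ≈ 0.4721 (local minimum)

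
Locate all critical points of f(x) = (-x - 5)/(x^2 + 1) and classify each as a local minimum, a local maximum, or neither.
f'(x) = (-x^2 + 2*x*(x + 5) - 1)/(x^2 + 1)^2

Solve f'(x) = 0:
  f'(x) = (x^2 + 10*x - 1)/(x^2 + 1)^2; the denominator is positive wherever f is defined, so f'(x) = 0 ⇔ x^2 + 10*x - 1 = 0.
  x^2 + 10*x - 1 = 0 has no rational roots; quadratic formula: x = (-10 ± √104)/2.
  ⇒ x = -sqrt(26) - 5 ≈ -10.0990, -5 + sqrt(26) ≈ 0.0990

f''(x) = 2*(-4*x^2*(x + 5) + (3*x + 5)*(x^2 + 1))/(x^2 + 1)^3
Second-derivative test at each critical point:
  f''(-10.0990) = -0.0010 < 0 → local maximum
  f''(0.0990) = 10.0010 > 0 → local minimum

Critical points: x = -sqrt(26) - 5 ≈ -10.0990 (local maximum); x = -5 + sqrt(26) ≈ 0.0990 (local minimum)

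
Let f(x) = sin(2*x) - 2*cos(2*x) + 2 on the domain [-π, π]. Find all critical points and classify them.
f'(x) = 4*sin(2*x) + 2*cos(2*x)

Solve f'(x) = 0 on [-π, π]:
  f'(x) = 0 ⇔ cos(2*x) = -2*sin(2*x) ⇔ tan(2*x) = -1/2, i.e. 2*x = arctan(-1/2) + nπ; keep the solutions lying in [-π, π].
  ⇒ x = -pi/2 - atan(1/2)/2 ≈ -1.8026, -atan(1/2)/2 ≈ -0.2318, -atan(1/2)/2 + pi/2 ≈ 1.3390, pi - atan(1/2)/2 ≈ 2.9098

f''(x) = -4*sin(2*x) + 8*cos(2*x)
Second-derivative test at each critical point:
  f''(-1.8026) = -8.9443 < 0 → local maximum
  f''(-0.2318) = 8.9443 > 0 → local minimum
  f''(1.3390) = -8.9443 < 0 → local maximum
  f''(2.9098) = 8.9443 > 0 → local minimum

Critical points: x = -pi/2 - atan(1/2)/2 ≈ -1.8026 (local maximum); x = -atan(1/2)/2 ≈ -0.2318 (local minimum); x = -atan(1/2)/2 + pi/2 ≈ 1.3390 (local maximum); x = pi - atan(1/2)/2 ≈ 2.9098 (local minimum)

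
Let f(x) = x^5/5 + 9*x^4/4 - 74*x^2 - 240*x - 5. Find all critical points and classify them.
f'(x) = x^4 + 9*x^3 - 148*x - 240

Solve f'(x) = 0:
  Factor: x^4 + 9*x^3 - 148*x - 240 = (x - 4)*(x + 2)*(x + 5)*(x + 6) = 0.
  ⇒ x = -6, -5, -2, 4

f''(x) = 4*x^3 + 27*x^2 - 148
Second-derivative test at each critical point:
  f''(-6) = -40 < 0 → local maximum
  f''(-5) = 27 > 0 → local minimum
  f''(-2) = -72 < 0 → local maximum
  f''(4) = 540 > 0 → local minimum

Critical points: x = -6 (local maximum); x = -5 (local minimum); x = -2 (local maximum); x = 4 (local minimum)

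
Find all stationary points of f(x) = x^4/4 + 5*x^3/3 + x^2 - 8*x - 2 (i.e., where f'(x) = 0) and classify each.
f'(x) = x^3 + 5*x^2 + 2*x - 8

Solve f'(x) = 0:
  Factor: x^3 + 5*x^2 + 2*x - 8 = (x - 1)*(x + 2)*(x + 4) = 0.
  ⇒ x = -4, -2, 1

f''(x) = 3*x^2 + 10*x + 2
Second-derivative test at each critical point:
  f''(-4) = 10 > 0 → local minimum
  f''(-2) = -6 < 0 → local maximum
  f''(1) = 15 > 0 → local minimum

Critical points: x = -4 (local minimum); x = -2 (local maximum); x = 1 (local minimum)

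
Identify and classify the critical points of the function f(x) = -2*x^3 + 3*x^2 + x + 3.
f'(x) = -6*x^2 + 6*x + 1

Solve f'(x) = 0:
  6*x^2 - 6*x - 1 = 0 has no rational roots; quadratic formula: x = (6 ± √60)/12.
  ⇒ x = 1/2 - sqrt(15)/6 ≈ -0.1455, 1/2 + sqrt(15)/6 ≈ 1.1455

f''(x) = 6 - 12*x
Second-derivative test at each critical point:
  f''(-0.1455) = 7.7460 > 0 → local minimum
  f''(1.1455) = -7.7460 < 0 → local maximum

Critical points: x = 1/2 - sqrt(15)/6 ≈ -0.1455 (local minimum); x = 1/2 + sqrt(15)/6 ≈ 1.1455 (local maximum)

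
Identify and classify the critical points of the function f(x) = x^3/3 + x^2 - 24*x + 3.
f'(x) = x^2 + 2*x - 24

Solve f'(x) = 0:
  Factor: x^2 + 2*x - 24 = (x - 4)*(x + 6) = 0.
  ⇒ x = -6, 4

f''(x) = 2*x + 2
Second-derivative test at each critical point:
  f''(-6) = -10 < 0 → local maximum
  f''(4) = 10 > 0 → local minimum

Critical points: x = -6 (local maximum); x = 4 (local minimum)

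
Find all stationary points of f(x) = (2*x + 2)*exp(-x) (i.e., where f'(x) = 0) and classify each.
f'(x) = -2*x*exp(-x)

Solve f'(x) = 0:
  f'(x) = (-2*x)·exp(-x) and exp(-x) > 0 for every x, so f'(x) = 0 ⇔ -2*x = 0.
  -2*x = 0.
  ⇒ x = 0

f''(x) = 2*(x - 1)*exp(-x)
Second-derivative test at each critical point:
  f''(0) = -2 < 0 → local maximum

Critical points: x = 0 (local maximum)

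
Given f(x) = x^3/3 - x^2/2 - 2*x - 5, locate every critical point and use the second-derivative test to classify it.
f'(x) = x^2 - x - 2

Solve f'(x) = 0:
  Factor: x^2 - x - 2 = (x - 2)*(x + 1) = 0.
  ⇒ x = -1, 2

f''(x) = 2*x - 1
Second-derivative test at each critical point:
  f''(-1) = -3 < 0 → local maximum
  f''(2) = 3 > 0 → local minimum

Critical points: x = -1 (local maximum); x = 2 (local minimum)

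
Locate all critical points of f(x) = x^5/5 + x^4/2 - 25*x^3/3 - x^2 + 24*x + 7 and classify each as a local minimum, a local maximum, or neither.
f'(x) = x^4 + 2*x^3 - 25*x^2 - 2*x + 24

Solve f'(x) = 0:
  Factor: x^4 + 2*x^3 - 25*x^2 - 2*x + 24 = (x - 4)*(x - 1)*(x + 1)*(x + 6) = 0.
  ⇒ x = -6, -1, 1, 4

f''(x) = 4*x^3 + 6*x^2 - 50*x - 2
Second-derivative test at each critical point:
  f''(-6) = -350 < 0 → local maximum
  f''(-1) = 50 > 0 → local minimum
  f''(1) = -42 < 0 → local maximum
  f''(4) = 150 > 0 → local minimum

Critical points: x = -6 (local maximum); x = -1 (local minimum); x = 1 (local maximum); x = 4 (local minimum)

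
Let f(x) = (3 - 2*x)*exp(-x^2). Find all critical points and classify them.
f'(x) = 2*(x*(2*x - 3) - 1)*exp(-x^2)

Solve f'(x) = 0:
  f'(x) = (4*x^2 - 6*x - 2)·exp(-x^2) and exp(-x^2) > 0 for every x, so f'(x) = 0 ⇔ 4*x^2 - 6*x - 2 = 0.
  Factor: 4*x^2 - 6*x - 2 = 2*(2*x^2 - 3*x - 1); 2*x^2 - 3*x - 1 = 0 has no rational roots; quadratic formula: x = (3 ± √17)/4.
  ⇒ x = 3/4 - sqrt(17)/4 ≈ -0.2808, 3/4 + sqrt(17)/4 ≈ 1.7808

f''(x) = 2*(2*x^2*(3 - 2*x) + 6*x - 3)*exp(-x^2)
Second-derivative test at each critical point:
  f''(-0.2808) = -7.6211 < 0 → local maximum
  f''(1.7808) = 0.3460 > 0 → local minimum

Critical points: x = 3/4 - sqrt(17)/4 ≈ -0.2808 (local maximum); x = 3/4 + sqrt(17)/4 ≈ 1.7808 (local minimum)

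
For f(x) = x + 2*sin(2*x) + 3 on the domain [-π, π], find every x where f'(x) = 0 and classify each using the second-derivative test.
f'(x) = 4*cos(2*x) + 1

Solve f'(x) = 0 on [-π, π]:
  f'(x) = 0 ⇔ cos(2*x) = -1/4, i.e. 2*x = ±arccos(-1/4) + 2nπ; keep the solutions lying in [-π, π].
  ⇒ x = -pi + acos(-1/4)/2 ≈ -2.2299, -acos(-1/4)/2 ≈ -0.9117, acos(-1/4)/2 ≈ 0.9117, pi - acos(-1/4)/2 ≈ 2.2299

f''(x) = -8*sin(2*x)
Second-derivative test at each critical point:
  f''(-2.2299) = -7.7460 < 0 → local maximum
  f''(-0.9117) = 7.7460 > 0 → local minimum
  f''(0.9117) = -7.7460 < 0 → local maximum
  f''(2.2299) = 7.7460 > 0 → local minimum

Critical points: x = -pi + acos(-1/4)/2 ≈ -2.2299 (local maximum); x = -acos(-1/4)/2 ≈ -0.9117 (local minimum); x = acos(-1/4)/2 ≈ 0.9117 (local maximum); x = pi - acos(-1/4)/2 ≈ 2.2299 (local minimum)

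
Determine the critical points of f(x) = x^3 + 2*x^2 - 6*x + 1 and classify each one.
f'(x) = 3*x^2 + 4*x - 6

Solve f'(x) = 0:
  3*x^2 + 4*x - 6 = 0 has no rational roots; quadratic formula: x = (-4 ± √88)/6.
  ⇒ x = -sqrt(22)/3 - 2/3 ≈ -2.2301, -2/3 + sqrt(22)/3 ≈ 0.8968

f''(x) = 6*x + 4
Second-derivative test at each critical point:
  f''(-2.2301) = -9.3808 < 0 → local maximum
  f''(0.8968) = 9.3808 > 0 → local minimum

Critical points: x = -sqrt(22)/3 - 2/3 ≈ -2.2301 (local maximum); x = -2/3 + sqrt(22)/3 ≈ 0.8968 (local minimum)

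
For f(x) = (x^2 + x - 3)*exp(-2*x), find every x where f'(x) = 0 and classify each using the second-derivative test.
f'(x) = (7 - 2*x^2)*exp(-2*x)

Solve f'(x) = 0:
  f'(x) = (7 - 2*x^2)·exp(-2*x) and exp(-2*x) > 0 for every x, so f'(x) = 0 ⇔ 7 - 2*x^2 = 0.
  2*x^2 - 7 = 0 has no rational roots; quadratic formula: x = (0 ± √56)/4.
  ⇒ x = -sqrt(14)/2 ≈ -1.8708, sqrt(14)/2 ≈ 1.8708

f''(x) = 2*(2*x^2 - 2*x - 7)*exp(-2*x)
Second-derivative test at each critical point:
  f''(-1.8708) = 315.5551 > 0 → local minimum
  f''(1.8708) = -0.1775 < 0 → local maximum

Critical points: x = -sqrt(14)/2 ≈ -1.8708 (local minimum); x = sqrt(14)/2 ≈ 1.8708 (local maximum)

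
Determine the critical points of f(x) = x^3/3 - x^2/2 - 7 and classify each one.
f'(x) = x*(x - 1)

Solve f'(x) = 0:
  Factor: x^2 - x = x*(x - 1) = 0.
  ⇒ x = 0, 1

f''(x) = 2*x - 1
Second-derivative test at each critical point:
  f''(0) = -1 < 0 → local maximum
  f''(1) = 1 > 0 → local minimum

Critical points: x = 0 (local maximum); x = 1 (local minimum)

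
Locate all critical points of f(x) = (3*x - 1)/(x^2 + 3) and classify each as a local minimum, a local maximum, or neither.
f'(x) = (-3*x^2 + 2*x + 9)/(x^4 + 6*x^2 + 9)

Solve f'(x) = 0:
  f'(x) = -(3*x^2 - 2*x - 9)/(x^2 + 3)^2; the denominator is positive wherever f is defined, so f'(x) = 0 ⇔ -3*x^2 + 2*x + 9 = 0.
  3*x^2 - 2*x - 9 = 0 has no rational roots; quadratic formula: x = (2 ± √112)/6.
  ⇒ x = 1/3 - 2*sqrt(7)/3 ≈ -1.4305, 1/3 + 2*sqrt(7)/3 ≈ 2.0972

f''(x) = 2*(4*x^2*(3*x - 1) + (1 - 9*x)*(x^2 + 3))/(x^2 + 3)^3
Second-derivative test at each critical point:
  f''(-1.4305) = 0.4156 > 0 → local minimum
  f''(2.0972) = -0.1934 < 0 → local maximum

Critical points: x = 1/3 - 2*sqrt(7)/3 ≈ -1.4305 (local minimum); x = 1/3 + 2*sqrt(7)/3 ≈ 2.0972 (local maximum)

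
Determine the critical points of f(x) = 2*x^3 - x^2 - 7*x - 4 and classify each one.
f'(x) = 6*x^2 - 2*x - 7

Solve f'(x) = 0:
  6*x^2 - 2*x - 7 = 0 has no rational roots; quadratic formula: x = (2 ± √172)/12.
  ⇒ x = 1/6 - sqrt(43)/6 ≈ -0.9262, 1/6 + sqrt(43)/6 ≈ 1.2596

f''(x) = 12*x - 2
Second-derivative test at each critical point:
  f''(-0.9262) = -13.1149 < 0 → local maximum
  f''(1.2596) = 13.1149 > 0 → local minimum

Critical points: x = 1/6 - sqrt(43)/6 ≈ -0.9262 (local maximum); x = 1/6 + sqrt(43)/6 ≈ 1.2596 (local minimum)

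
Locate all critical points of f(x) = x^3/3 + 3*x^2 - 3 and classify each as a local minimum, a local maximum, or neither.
f'(x) = x*(x + 6)

Solve f'(x) = 0:
  Factor: x^2 + 6*x = x*(x + 6) = 0.
  ⇒ x = -6, 0

f''(x) = 2*x + 6
Second-derivative test at each critical point:
  f''(-6) = -6 < 0 → local maximum
  f''(0) = 6 > 0 → local minimum

Critical points: x = -6 (local maximum); x = 0 (local minimum)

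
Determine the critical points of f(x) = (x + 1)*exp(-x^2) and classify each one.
f'(x) = (-2*x*(x + 1) + 1)*exp(-x^2)

Solve f'(x) = 0:
  f'(x) = (-2*x^2 - 2*x + 1)·exp(-x^2) and exp(-x^2) > 0 for every x, so f'(x) = 0 ⇔ -2*x^2 - 2*x + 1 = 0.
  2*x^2 + 2*x - 1 = 0 has no rational roots; quadratic formula: x = (-2 ± √12)/4.
  ⇒ x = -sqrt(3)/2 - 1/2 ≈ -1.3660, -1/2 + sqrt(3)/2 ≈ 0.3660

f''(x) = 2*(2*x^2*(x + 1) - 3*x - 1)*exp(-x^2)
Second-derivative test at each critical point:
  f''(-1.3660) = 0.5360 > 0 → local minimum
  f''(0.3660) = -3.0297 < 0 → local maximum

Critical points: x = -sqrt(3)/2 - 1/2 ≈ -1.3660 (local minimum); x = -1/2 + sqrt(3)/2 ≈ 0.3660 (local maximum)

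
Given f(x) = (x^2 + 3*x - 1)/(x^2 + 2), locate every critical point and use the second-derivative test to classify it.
f'(x) = 3*(-x^2 + 2*x + 2)/(x^4 + 4*x^2 + 4)

Solve f'(x) = 0:
  f'(x) = -3*(x^2 - 2*x - 2)/(x^2 + 2)^2; the denominator is positive wherever f is defined, so f'(x) = 0 ⇔ -3*x^2 + 6*x + 6 = 0.
  Factor: -3*x^2 + 6*x + 6 = -3*(x^2 - 2*x - 2); x^2 - 2*x - 2 = 0 has no rational roots; quadratic formula: x = (2 ± √12)/2.
  ⇒ x = 1 - sqrt(3) ≈ -0.7321, 1 + sqrt(3) ≈ 2.7321

f''(x) = 6*(x^3 - 3*x^2 - 6*x + 2)/(x^6 + 6*x^4 + 12*x^2 + 8)
Second-derivative test at each critical point:
  f''(-0.7321) = 1.6160 > 0 → local minimum
  f''(2.7321) = -0.1160 < 0 → local maximum

Critical points: x = 1 - sqrt(3) ≈ -0.7321 (local minimum); x = 1 + sqrt(3) ≈ 2.7321 (local maximum)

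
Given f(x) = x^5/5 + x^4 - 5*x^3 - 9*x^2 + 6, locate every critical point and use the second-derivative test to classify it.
f'(x) = x*(x^3 + 4*x^2 - 15*x - 18)

Solve f'(x) = 0:
  Factor: x^4 + 4*x^3 - 15*x^2 - 18*x = x*(x - 3)*(x + 1)*(x + 6) = 0.
  ⇒ x = -6, -1, 0, 3

f''(x) = 4*x^3 + 12*x^2 - 30*x - 18
Second-derivative test at each critical point:
  f''(-6) = -270 < 0 → local maximum
  f''(-1) = 20 > 0 → local minimum
  f''(0) = -18 < 0 → local maximum
  f''(3) = 108 > 0 → local minimum

Critical points: x = -6 (local maximum); x = -1 (local minimum); x = 0 (local maximum); x = 3 (local minimum)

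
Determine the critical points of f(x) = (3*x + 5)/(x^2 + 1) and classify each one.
f'(x) = (-3*x^2 - 10*x + 3)/(x^4 + 2*x^2 + 1)

Solve f'(x) = 0:
  f'(x) = -(3*x^2 + 10*x - 3)/(x^2 + 1)^2; the denominator is positive wherever f is defined, so f'(x) = 0 ⇔ -3*x^2 - 10*x + 3 = 0.
  3*x^2 + 10*x - 3 = 0 has no rational roots; quadratic formula: x = (-10 ± √136)/6.
  ⇒ x = -sqrt(34)/3 - 5/3 ≈ -3.6103, -5/3 + sqrt(34)/3 ≈ 0.2770

f''(x) = 2*(4*x^2*(3*x + 5) - (9*x + 5)*(x^2 + 1))/(x^2 + 1)^3
Second-derivative test at each critical point:
  f''(-3.6103) = 0.0592 > 0 → local minimum
  f''(0.2770) = -10.0592 < 0 → local maximum

Critical points: x = -sqrt(34)/3 - 5/3 ≈ -3.6103 (local minimum); x = -5/3 + sqrt(34)/3 ≈ 0.2770 (local maximum)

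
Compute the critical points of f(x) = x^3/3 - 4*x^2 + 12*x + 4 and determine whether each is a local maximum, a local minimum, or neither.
f'(x) = x^2 - 8*x + 12

Solve f'(x) = 0:
  Factor: x^2 - 8*x + 12 = (x - 6)*(x - 2) = 0.
  ⇒ x = 2, 6

f''(x) = 2*x - 8
Second-derivative test at each critical point:
  f''(2) = -4 < 0 → local maximum
  f''(6) = 4 > 0 → local minimum

Critical points: x = 2 (local maximum); x = 6 (local minimum)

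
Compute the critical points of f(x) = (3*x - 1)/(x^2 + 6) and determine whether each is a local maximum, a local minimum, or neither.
f'(x) = (-3*x^2 + 2*x + 18)/(x^4 + 12*x^2 + 36)

Solve f'(x) = 0:
  f'(x) = -(3*x^2 - 2*x - 18)/(x^2 + 6)^2; the denominator is positive wherever f is defined, so f'(x) = 0 ⇔ -3*x^2 + 2*x + 18 = 0.
  3*x^2 - 2*x - 18 = 0 has no rational roots; quadratic formula: x = (2 ± √220)/6.
  ⇒ x = 1/3 - sqrt(55)/3 ≈ -2.1387, 1/3 + sqrt(55)/3 ≈ 2.8054

f''(x) = 2*(4*x^2*(3*x - 1) + (1 - 9*x)*(x^2 + 6))/(x^2 + 6)^3
Second-derivative test at each critical point:
  f''(-2.1387) = 0.1327 > 0 → local minimum
  f''(2.8054) = -0.0771 < 0 → local maximum

Critical points: x = 1/3 - sqrt(55)/3 ≈ -2.1387 (local minimum); x = 1/3 + sqrt(55)/3 ≈ 2.8054 (local maximum)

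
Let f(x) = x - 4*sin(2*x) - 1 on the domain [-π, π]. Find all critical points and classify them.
f'(x) = 1 - 8*cos(2*x)

Solve f'(x) = 0 on [-π, π]:
  f'(x) = 0 ⇔ cos(2*x) = 1/8, i.e. 2*x = ±arccos(1/8) + 2nπ; keep the solutions lying in [-π, π].
  ⇒ x = -pi + acos(1/8)/2 ≈ -2.4189, -acos(1/8)/2 ≈ -0.7227, acos(1/8)/2 ≈ 0.7227, pi - acos(1/8)/2 ≈ 2.4189

f''(x) = 16*sin(2*x)
Second-derivative test at each critical point:
  f''(-2.4189) = 15.8745 > 0 → local minimum
  f''(-0.7227) = -15.8745 < 0 → local maximum
  f''(0.7227) = 15.8745 > 0 → local minimum
  f''(2.4189) = -15.8745 < 0 → local maximum

Critical points: x = -pi + acos(1/8)/2 ≈ -2.4189 (local minimum); x = -acos(1/8)/2 ≈ -0.7227 (local maximum); x = acos(1/8)/2 ≈ 0.7227 (local minimum); x = pi - acos(1/8)/2 ≈ 2.4189 (local maximum)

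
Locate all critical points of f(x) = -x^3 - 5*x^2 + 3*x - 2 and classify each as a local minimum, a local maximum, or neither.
f'(x) = -3*x^2 - 10*x + 3

Solve f'(x) = 0:
  3*x^2 + 10*x - 3 = 0 has no rational roots; quadratic formula: x = (-10 ± √136)/6.
  ⇒ x = -sqrt(34)/3 - 5/3 ≈ -3.6103, -5/3 + sqrt(34)/3 ≈ 0.2770

f''(x) = -6*x - 10
Second-derivative test at each critical point:
  f''(-3.6103) = 11.6619 > 0 → local minimum
  f''(0.2770) = -11.6619 < 0 → local maximum

Critical points: x = -sqrt(34)/3 - 5/3 ≈ -3.6103 (local minimum); x = -5/3 + sqrt(34)/3 ≈ 0.2770 (local maximum)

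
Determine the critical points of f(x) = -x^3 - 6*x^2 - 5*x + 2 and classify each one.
f'(x) = -3*x^2 - 12*x - 5

Solve f'(x) = 0:
  3*x^2 + 12*x + 5 = 0 has no rational roots; quadratic formula: x = (-12 ± √84)/6.
  ⇒ x = -2 - sqrt(21)/3 ≈ -3.5275, -2 + sqrt(21)/3 ≈ -0.4725

f''(x) = -6*x - 12
Second-derivative test at each critical point:
  f''(-3.5275) = 9.1652 > 0 → local minimum
  f''(-0.4725) = -9.1652 < 0 → local maximum

Critical points: x = -2 - sqrt(21)/3 ≈ -3.5275 (local minimum); x = -2 + sqrt(21)/3 ≈ -0.4725 (local maximum)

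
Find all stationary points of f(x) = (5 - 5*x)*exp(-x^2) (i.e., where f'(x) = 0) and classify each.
f'(x) = 5*(2*x*(x - 1) - 1)*exp(-x^2)

Solve f'(x) = 0:
  f'(x) = (10*x^2 - 10*x - 5)·exp(-x^2) and exp(-x^2) > 0 for every x, so f'(x) = 0 ⇔ 10*x^2 - 10*x - 5 = 0.
  Factor: 10*x^2 - 10*x - 5 = 5*(2*x^2 - 2*x - 1); 2*x^2 - 2*x - 1 = 0 has no rational roots; quadratic formula: x = (2 ± √12)/4.
  ⇒ x = 1/2 - sqrt(3)/2 ≈ -0.3660, 1/2 + sqrt(3)/2 ≈ 1.3660

f''(x) = 10*(2*x^2*(1 - x) + 3*x - 1)*exp(-x^2)
Second-derivative test at each critical point:
  f''(-0.3660) = -15.1487 < 0 → local maximum
  f''(1.3660) = 2.6801 > 0 → local minimum

Critical points: x = 1/2 - sqrt(3)/2 ≈ -0.3660 (local maximum); x = 1/2 + sqrt(3)/2 ≈ 1.3660 (local minimum)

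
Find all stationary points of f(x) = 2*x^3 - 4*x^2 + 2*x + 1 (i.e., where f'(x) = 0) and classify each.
f'(x) = 6*x^2 - 8*x + 2

Solve f'(x) = 0:
  Factor: 6*x^2 - 8*x + 2 = 2*(x - 1)*(3*x - 1) = 0.
  ⇒ x = 1/3, 1

f''(x) = 12*x - 8
Second-derivative test at each critical point:
  f''(1/3) = -4 < 0 → local maximum
  f''(1) = 4 > 0 → local minimum

Critical points: x = 1/3 (local maximum); x = 1 (local minimum)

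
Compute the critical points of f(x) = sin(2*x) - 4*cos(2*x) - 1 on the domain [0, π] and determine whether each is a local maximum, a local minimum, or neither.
f'(x) = 8*sin(2*x) + 2*cos(2*x)

Solve f'(x) = 0 on [0, π]:
  f'(x) = 0 ⇔ cos(2*x) = -4*sin(2*x) ⇔ tan(2*x) = -1/4, i.e. 2*x = arctan(-1/4) + nπ; keep the solutions lying in [0, π].
  ⇒ x = -atan(1/4)/2 + pi/2 ≈ 1.4483, pi - atan(1/4)/2 ≈ 3.0191

f''(x) = -4*sin(2*x) + 16*cos(2*x)
Second-derivative test at each critical point:
  f''(1.4483) = -16.4924 < 0 → local maximum
  f''(3.0191) = 16.4924 > 0 → local minimum

Critical points: x = -atan(1/4)/2 + pi/2 ≈ 1.4483 (local maximum); x = pi - atan(1/4)/2 ≈ 3.0191 (local minimum)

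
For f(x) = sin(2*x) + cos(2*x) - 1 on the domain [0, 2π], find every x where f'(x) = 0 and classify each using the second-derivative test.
f'(x) = 2*sqrt(2)*cos(2*x + pi/4)

Solve f'(x) = 0 on [0, 2π]:
  f'(x) = 0 ⇔ cos(2*x) = sin(2*x) ⇔ tan(2*x) = 1, i.e. 2*x = arctan(1) + nπ; keep the solutions lying in [0, 2π].
  ⇒ x = pi/8 ≈ 0.3927, 5*pi/8 ≈ 1.9635, 9*pi/8 ≈ 3.5343, 13*pi/8 ≈ 5.1051

f''(x) = -4*sqrt(2)*sin(2*x + pi/4)
Second-derivative test at each critical point:
  f''(0.3927) = -5.6569 < 0 → local maximum
  f''(1.9635) = 5.6569 > 0 → local minimum
  f''(3.5343) = -5.6569 < 0 → local maximum
  f''(5.1051) = 5.6569 > 0 → local minimum

Critical points: x = pi/8 ≈ 0.3927 (local maximum); x = 5*pi/8 ≈ 1.9635 (local minimum); x = 9*pi/8 ≈ 3.5343 (local maximum); x = 13*pi/8 ≈ 5.1051 (local minimum)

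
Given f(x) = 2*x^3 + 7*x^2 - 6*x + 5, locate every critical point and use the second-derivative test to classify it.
f'(x) = 6*x^2 + 14*x - 6

Solve f'(x) = 0:
  Factor: 6*x^2 + 14*x - 6 = 2*(3*x^2 + 7*x - 3); 3*x^2 + 7*x - 3 = 0 has no rational roots; quadratic formula: x = (-7 ± √85)/6.
  ⇒ x = -sqrt(85)/6 - 7/6 ≈ -2.7033, -7/6 + sqrt(85)/6 ≈ 0.3699

f''(x) = 12*x + 14
Second-derivative test at each critical point:
  f''(-2.7033) = -18.4391 < 0 → local maximum
  f''(0.3699) = 18.4391 > 0 → local minimum

Critical points: x = -sqrt(85)/6 - 7/6 ≈ -2.7033 (local maximum); x = -7/6 + sqrt(85)/6 ≈ 0.3699 (local minimum)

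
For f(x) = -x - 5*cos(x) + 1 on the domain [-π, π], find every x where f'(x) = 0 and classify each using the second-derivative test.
f'(x) = 5*sin(x) - 1

Solve f'(x) = 0 on [-π, π]:
  f'(x) = 0 ⇔ sin(x) = 1/5, i.e. x = arcsin(1/5) + 2nπ or x = π − arcsin(1/5) + 2nπ; keep the solutions lying in [-π, π].
  ⇒ x = asin(1/5) ≈ 0.2014, pi - asin(1/5) ≈ 2.9402

f''(x) = 5*cos(x)
Second-derivative test at each critical point:
  f''(0.2014) = 4.8990 > 0 → local minimum
  f''(2.9402) = -4.8990 < 0 → local maximum

Critical points: x = asin(1/5) ≈ 0.2014 (local minimum); x = pi - asin(1/5) ≈ 2.9402 (local maximum)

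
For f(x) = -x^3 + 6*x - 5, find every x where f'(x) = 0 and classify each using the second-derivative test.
f'(x) = 6 - 3*x^2

Solve f'(x) = 0:
  Factor: 6 - 3*x^2 = -3*(x^2 - 2); x^2 - 2 = 0 has no rational roots; quadratic formula: x = (0 ± √8)/2.
  ⇒ x = -sqrt(2) ≈ -1.4142, sqrt(2) ≈ 1.4142

f''(x) = -6*x
Second-derivative test at each critical point:
  f''(-1.4142) = 8.4853 > 0 → local minimum
  f''(1.4142) = -8.4853 < 0 → local maximum

Critical points: x = -sqrt(2) ≈ -1.4142 (local minimum); x = sqrt(2) ≈ 1.4142 (local maximum)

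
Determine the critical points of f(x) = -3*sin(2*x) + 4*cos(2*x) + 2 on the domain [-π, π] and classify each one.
f'(x) = -8*sin(2*x) - 6*cos(2*x)

Solve f'(x) = 0 on [-π, π]:
  f'(x) = 0 ⇔ -3*cos(2*x) = 4*sin(2*x) ⇔ tan(2*x) = -3/4, i.e. 2*x = arctan(-3/4) + nπ; keep the solutions lying in [-π, π].
  ⇒ x = -pi/2 - atan(3/4)/2 ≈ -1.8925, -atan(3/4)/2 ≈ -0.3218, -atan(3/4)/2 + pi/2 ≈ 1.2490, pi - atan(3/4)/2 ≈ 2.8198

f''(x) = 12*sin(2*x) - 16*cos(2*x)
Second-derivative test at each critical point:
  f''(-1.8925) = 20 > 0 → local minimum
  f''(-0.3218) = -20 < 0 → local maximum
  f''(1.2490) = 20 > 0 → local minimum
  f''(2.8198) = -20 < 0 → local maximum

Critical points: x = -pi/2 - atan(3/4)/2 ≈ -1.8925 (local minimum); x = -atan(3/4)/2 ≈ -0.3218 (local maximum); x = -atan(3/4)/2 + pi/2 ≈ 1.2490 (local minimum); x = pi - atan(3/4)/2 ≈ 2.8198 (local maximum)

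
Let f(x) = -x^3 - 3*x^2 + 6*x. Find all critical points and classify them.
f'(x) = -3*x^2 - 6*x + 6

Solve f'(x) = 0:
  Factor: -3*x^2 - 6*x + 6 = -3*(x^2 + 2*x - 2); x^2 + 2*x - 2 = 0 has no rational roots; quadratic formula: x = (-2 ± √12)/2.
  ⇒ x = -sqrt(3) - 1 ≈ -2.7321, -1 + sqrt(3) ≈ 0.7321

f''(x) = -6*x - 6
Second-derivative test at each critical point:
  f''(-2.7321) = 10.3923 > 0 → local minimum
  f''(0.7321) = -10.3923 < 0 → local maximum

Critical points: x = -sqrt(3) - 1 ≈ -2.7321 (local minimum); x = -1 + sqrt(3) ≈ 0.7321 (local maximum)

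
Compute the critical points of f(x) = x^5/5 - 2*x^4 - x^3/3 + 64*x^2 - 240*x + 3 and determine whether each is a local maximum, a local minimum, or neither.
f'(x) = x^4 - 8*x^3 - x^2 + 128*x - 240

Solve f'(x) = 0:
  Factor: x^4 - 8*x^3 - x^2 + 128*x - 240 = (x - 5)*(x - 4)*(x - 3)*(x + 4) = 0.
  ⇒ x = -4, 3, 4, 5

f''(x) = 4*x^3 - 24*x^2 - 2*x + 128
Second-derivative test at each critical point:
  f''(-4) = -504 < 0 → local maximum
  f''(3) = 14 > 0 → local minimum
  f''(4) = -8 < 0 → local maximum
  f''(5) = 18 > 0 → local minimum

Critical points: x = -4 (local maximum); x = 3 (local minimum); x = 4 (local maximum); x = 5 (local minimum)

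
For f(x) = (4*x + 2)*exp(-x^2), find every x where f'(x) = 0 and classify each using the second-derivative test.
f'(x) = 4*(-x*(2*x + 1) + 1)*exp(-x^2)

Solve f'(x) = 0:
  f'(x) = (-8*x^2 - 4*x + 4)·exp(-x^2) and exp(-x^2) > 0 for every x, so f'(x) = 0 ⇔ -8*x^2 - 4*x + 4 = 0.
  Factor: -8*x^2 - 4*x + 4 = -4*(x + 1)*(2*x - 1) = 0.
  ⇒ x = -1, 1/2

f''(x) = 4*(2*x^2*(2*x + 1) - 6*x - 1)*exp(-x^2)
Second-derivative test at each critical point:
  f''(-1) = 4.4146 > 0 → local minimum
  f''(1/2) = -9.3456 < 0 → local maximum

Critical points: x = -1 (local minimum); x = 1/2 (local maximum)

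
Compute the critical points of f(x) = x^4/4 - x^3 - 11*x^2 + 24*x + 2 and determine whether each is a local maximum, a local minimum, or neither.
f'(x) = x^3 - 3*x^2 - 22*x + 24

Solve f'(x) = 0:
  Factor: x^3 - 3*x^2 - 22*x + 24 = (x - 6)*(x - 1)*(x + 4) = 0.
  ⇒ x = -4, 1, 6

f''(x) = 3*x^2 - 6*x - 22
Second-derivative test at each critical point:
  f''(-4) = 50 > 0 → local minimum
  f''(1) = -25 < 0 → local maximum
  f''(6) = 50 > 0 → local minimum

Critical points: x = -4 (local minimum); x = 1 (local maximum); x = 6 (local minimum)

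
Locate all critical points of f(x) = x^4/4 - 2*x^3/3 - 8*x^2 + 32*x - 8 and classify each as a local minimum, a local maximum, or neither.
f'(x) = x^3 - 2*x^2 - 16*x + 32

Solve f'(x) = 0:
  Factor: x^3 - 2*x^2 - 16*x + 32 = (x - 4)*(x - 2)*(x + 4) = 0.
  ⇒ x = -4, 2, 4

f''(x) = 3*x^2 - 4*x - 16
Second-derivative test at each critical point:
  f''(-4) = 48 > 0 → local minimum
  f''(2) = -12 < 0 → local maximum
  f''(4) = 16 > 0 → local minimum

Critical points: x = -4 (local minimum); x = 2 (local maximum); x = 4 (local minimum)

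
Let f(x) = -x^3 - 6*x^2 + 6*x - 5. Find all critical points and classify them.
f'(x) = -3*x^2 - 12*x + 6

Solve f'(x) = 0:
  Factor: -3*x^2 - 12*x + 6 = -3*(x^2 + 4*x - 2); x^2 + 4*x - 2 = 0 has no rational roots; quadratic formula: x = (-4 ± √24)/2.
  ⇒ x = -sqrt(6) - 2 ≈ -4.4495, -2 + sqrt(6) ≈ 0.4495

f''(x) = -6*x - 12
Second-derivative test at each critical point:
  f''(-4.4495) = 14.6969 > 0 → local minimum
  f''(0.4495) = -14.6969 < 0 → local maximum

Critical points: x = -sqrt(6) - 2 ≈ -4.4495 (local minimum); x = -2 + sqrt(6) ≈ 0.4495 (local maximum)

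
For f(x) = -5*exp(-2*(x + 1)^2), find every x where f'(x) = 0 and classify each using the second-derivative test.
f'(x) = 20*(x + 1)*exp(-2*(x + 1)^2)

Solve f'(x) = 0:
  f'(x) = (20*x + 20)·exp(-2*(x + 1)^2) and exp(-2*(x + 1)^2) > 0 for every x, so f'(x) = 0 ⇔ 20*x + 20 = 0.
  Factor: 20*x + 20 = 20*(x + 1) = 0.
  ⇒ x = -1

f''(x) = 20*(1 - 4*(x + 1)^2)*exp(-2*(x + 1)^2)
Second-derivative test at each critical point:
  f''(-1) = 20 > 0 → local minimum

Critical points: x = -1 (local minimum)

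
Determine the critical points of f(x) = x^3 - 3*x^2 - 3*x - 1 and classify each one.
f'(x) = 3*x^2 - 6*x - 3

Solve f'(x) = 0:
  Factor: 3*x^2 - 6*x - 3 = 3*(x^2 - 2*x - 1); x^2 - 2*x - 1 = 0 has no rational roots; quadratic formula: x = (2 ± √8)/2.
  ⇒ x = 1 - sqrt(2) ≈ -0.4142, 1 + sqrt(2) ≈ 2.4142

f''(x) = 6*x - 6
Second-derivative test at each critical point:
  f''(-0.4142) = -8.4853 < 0 → local maximum
  f''(2.4142) = 8.4853 > 0 → local minimum

Critical points: x = 1 - sqrt(2) ≈ -0.4142 (local maximum); x = 1 + sqrt(2) ≈ 2.4142 (local minimum)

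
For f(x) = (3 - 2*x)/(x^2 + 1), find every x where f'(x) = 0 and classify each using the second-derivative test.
f'(x) = 2*(x^2 - 3*x - 1)/(x^4 + 2*x^2 + 1)

Solve f'(x) = 0:
  f'(x) = 2*(x^2 - 3*x - 1)/(x^2 + 1)^2; the denominator is positive wherever f is defined, so f'(x) = 0 ⇔ 2*x^2 - 6*x - 2 = 0.
  Factor: 2*x^2 - 6*x - 2 = 2*(x^2 - 3*x - 1); x^2 - 3*x - 1 = 0 has no rational roots; quadratic formula: x = (3 ± √13)/2.
  ⇒ x = 3/2 - sqrt(13)/2 ≈ -0.3028, 3/2 + sqrt(13)/2 ≈ 3.3028

f''(x) = 2*(4*x^2*(3 - 2*x) + 3*(2*x - 1)*(x^2 + 1))/(x^2 + 1)^3
Second-derivative test at each critical point:
  f''(-0.3028) = -6.0509 < 0 → local maximum
  f''(3.3028) = 0.0509 > 0 → local minimum

Critical points: x = 3/2 - sqrt(13)/2 ≈ -0.3028 (local maximum); x = 3/2 + sqrt(13)/2 ≈ 3.3028 (local minimum)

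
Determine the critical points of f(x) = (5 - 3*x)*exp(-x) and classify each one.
f'(x) = (3*x - 8)*exp(-x)

Solve f'(x) = 0:
  f'(x) = (3*x - 8)·exp(-x) and exp(-x) > 0 for every x, so f'(x) = 0 ⇔ 3*x - 8 = 0.
  3*x - 8 = 0.
  ⇒ x = 8/3

f''(x) = (11 - 3*x)*exp(-x)
Second-derivative test at each critical point:
  f''(8/3) = 0.2085 > 0 → local minimum

Critical points: x = 8/3 (local minimum)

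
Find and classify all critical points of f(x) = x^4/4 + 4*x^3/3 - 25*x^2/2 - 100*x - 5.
f'(x) = x^3 + 4*x^2 - 25*x - 100

Solve f'(x) = 0:
  Factor: x^3 + 4*x^2 - 25*x - 100 = (x - 5)*(x + 4)*(x + 5) = 0.
  ⇒ x = -5, -4, 5

f''(x) = 3*x^2 + 8*x - 25
Second-derivative test at each critical point:
  f''(-5) = 10 > 0 → local minimum
  f''(-4) = -9 < 0 → local maximum
  f''(5) = 90 > 0 → local minimum

Critical points: x = -5 (local minimum); x = -4 (local maximum); x = 5 (local minimum)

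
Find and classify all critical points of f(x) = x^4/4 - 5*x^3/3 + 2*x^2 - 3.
f'(x) = x*(x^2 - 5*x + 4)

Solve f'(x) = 0:
  Factor: x^3 - 5*x^2 + 4*x = x*(x - 4)*(x - 1) = 0.
  ⇒ x = 0, 1, 4

f''(x) = 3*x^2 - 10*x + 4
Second-derivative test at each critical point:
  f''(0) = 4 > 0 → local minimum
  f''(1) = -3 < 0 → local maximum
  f''(4) = 12 > 0 → local minimum

Critical points: x = 0 (local minimum); x = 1 (local maximum); x = 4 (local minimum)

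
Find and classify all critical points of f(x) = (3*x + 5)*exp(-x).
f'(x) = (-3*x - 2)*exp(-x)

Solve f'(x) = 0:
  f'(x) = (-3*x - 2)·exp(-x) and exp(-x) > 0 for every x, so f'(x) = 0 ⇔ -3*x - 2 = 0.
  -3*x - 2 = 0.
  ⇒ x = -2/3

f''(x) = (3*x - 1)*exp(-x)
Second-derivative test at each critical point:
  f''(-2/3) = -5.8432 < 0 → local maximum

Critical points: x = -2/3 (local maximum)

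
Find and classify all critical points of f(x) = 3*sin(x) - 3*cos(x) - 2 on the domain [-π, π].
f'(x) = 3*sqrt(2)*sin(x + pi/4)

Solve f'(x) = 0 on [-π, π]:
  f'(x) = 0 ⇔ 3*cos(x) = -3*sin(x) ⇔ tan(x) = -1, i.e. x = arctan(-1) + nπ; keep the solutions lying in [-π, π].
  ⇒ x = -pi/4 ≈ -0.7854, 3*pi/4 ≈ 2.3562

f''(x) = 3*sqrt(2)*cos(x + pi/4)
Second-derivative test at each critical point:
  f''(-0.7854) = 4.2426 > 0 → local minimum
  f''(2.3562) = -4.2426 < 0 → local maximum

Critical points: x = -pi/4 ≈ -0.7854 (local minimum); x = 3*pi/4 ≈ 2.3562 (local maximum)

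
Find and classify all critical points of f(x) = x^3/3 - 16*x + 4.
f'(x) = x^2 - 16

Solve f'(x) = 0:
  Factor: x^2 - 16 = (x - 4)*(x + 4) = 0.
  ⇒ x = -4, 4

f''(x) = 2*x
Second-derivative test at each critical point:
  f''(-4) = -8 < 0 → local maximum
  f''(4) = 8 > 0 → local minimum

Critical points: x = -4 (local maximum); x = 4 (local minimum)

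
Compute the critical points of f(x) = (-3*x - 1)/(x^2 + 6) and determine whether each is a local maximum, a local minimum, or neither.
f'(x) = (3*x^2 + 2*x - 18)/(x^4 + 12*x^2 + 36)

Solve f'(x) = 0:
  f'(x) = (3*x^2 + 2*x - 18)/(x^2 + 6)^2; the denominator is positive wherever f is defined, so f'(x) = 0 ⇔ 3*x^2 + 2*x - 18 = 0.
  3*x^2 + 2*x - 18 = 0 has no rational roots; quadratic formula: x = (-2 ± √220)/6.
  ⇒ x = -sqrt(55)/3 - 1/3 ≈ -2.8054, -1/3 + sqrt(55)/3 ≈ 2.1387

f''(x) = 2*(-4*x^2*(3*x + 1) + (9*x + 1)*(x^2 + 6))/(x^2 + 6)^3
Second-derivative test at each critical point:
  f''(-2.8054) = -0.0771 < 0 → local maximum
  f''(2.1387) = 0.1327 > 0 → local minimum

Critical points: x = -sqrt(55)/3 - 1/3 ≈ -2.8054 (local maximum); x = -1/3 + sqrt(55)/3 ≈ 2.1387 (local minimum)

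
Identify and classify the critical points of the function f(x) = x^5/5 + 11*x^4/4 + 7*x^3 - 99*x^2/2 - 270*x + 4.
f'(x) = x^4 + 11*x^3 + 21*x^2 - 99*x - 270

Solve f'(x) = 0:
  Factor: x^4 + 11*x^3 + 21*x^2 - 99*x - 270 = (x - 3)*(x + 3)*(x + 5)*(x + 6) = 0.
  ⇒ x = -6, -5, -3, 3

f''(x) = 4*x^3 + 33*x^2 + 42*x - 99
Second-derivative test at each critical point:
  f''(-6) = -27 < 0 → local maximum
  f''(-5) = 16 > 0 → local minimum
  f''(-3) = -36 < 0 → local maximum
  f''(3) = 432 > 0 → local minimum

Critical points: x = -6 (local maximum); x = -5 (local minimum); x = -3 (local maximum); x = 3 (local minimum)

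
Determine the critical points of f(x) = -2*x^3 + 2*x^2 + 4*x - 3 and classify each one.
f'(x) = -6*x^2 + 4*x + 4

Solve f'(x) = 0:
  Factor: -6*x^2 + 4*x + 4 = -2*(3*x^2 - 2*x - 2); 3*x^2 - 2*x - 2 = 0 has no rational roots; quadratic formula: x = (2 ± √28)/6.
  ⇒ x = 1/3 - sqrt(7)/3 ≈ -0.5486, 1/3 + sqrt(7)/3 ≈ 1.2153

f''(x) = 4 - 12*x
Second-derivative test at each critical point:
  f''(-0.5486) = 10.5830 > 0 → local minimum
  f''(1.2153) = -10.5830 < 0 → local maximum

Critical points: x = 1/3 - sqrt(7)/3 ≈ -0.5486 (local minimum); x = 1/3 + sqrt(7)/3 ≈ 1.2153 (local maximum)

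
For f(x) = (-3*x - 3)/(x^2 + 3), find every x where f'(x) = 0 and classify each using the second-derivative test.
f'(x) = 3*(-x^2 + 2*x*(x + 1) - 3)/(x^2 + 3)^2

Solve f'(x) = 0:
  f'(x) = 3*(x - 1)*(x + 3)/(x^2 + 3)^2; the denominator is positive wherever f is defined, so f'(x) = 0 ⇔ 3*x^2 + 6*x - 9 = 0.
  Factor: 3*x^2 + 6*x - 9 = 3*(x - 1)*(x + 3) = 0.
  ⇒ x = -3, 1

f''(x) = 6*(-4*x^2*(x + 1) + (3*x + 1)*(x^2 + 3))/(x^2 + 3)^3
Second-derivative test at each critical point:
  f''(-3) = -1/12 < 0 → local maximum
  f''(1) = 3/4 > 0 → local minimum

Critical points: x = -3 (local maximum); x = 1 (local minimum)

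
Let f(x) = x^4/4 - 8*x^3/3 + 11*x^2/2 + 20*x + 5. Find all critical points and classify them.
f'(x) = x^3 - 8*x^2 + 11*x + 20

Solve f'(x) = 0:
  Factor: x^3 - 8*x^2 + 11*x + 20 = (x - 5)*(x - 4)*(x + 1) = 0.
  ⇒ x = -1, 4, 5

f''(x) = 3*x^2 - 16*x + 11
Second-derivative test at each critical point:
  f''(-1) = 30 > 0 → local minimum
  f''(4) = -5 < 0 → local maximum
  f''(5) = 6 > 0 → local minimum

Critical points: x = -1 (local minimum); x = 4 (local maximum); x = 5 (local minimum)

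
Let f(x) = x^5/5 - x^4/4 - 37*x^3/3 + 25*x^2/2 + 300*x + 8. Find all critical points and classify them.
f'(x) = x^4 - x^3 - 37*x^2 + 25*x + 300

Solve f'(x) = 0:
  Factor: x^4 - x^3 - 37*x^2 + 25*x + 300 = (x - 5)*(x - 4)*(x + 3)*(x + 5) = 0.
  ⇒ x = -5, -3, 4, 5

f''(x) = 4*x^3 - 3*x^2 - 74*x + 25
Second-derivative test at each critical point:
  f''(-5) = -180 < 0 → local maximum
  f''(-3) = 112 > 0 → local minimum
  f''(4) = -63 < 0 → local maximum
  f''(5) = 80 > 0 → local minimum

Critical points: x = -5 (local maximum); x = -3 (local minimum); x = 4 (local maximum); x = 5 (local minimum)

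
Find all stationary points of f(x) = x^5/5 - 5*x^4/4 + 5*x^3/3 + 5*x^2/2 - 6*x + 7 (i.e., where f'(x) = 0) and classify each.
f'(x) = x^4 - 5*x^3 + 5*x^2 + 5*x - 6

Solve f'(x) = 0:
  Factor: x^4 - 5*x^3 + 5*x^2 + 5*x - 6 = (x - 3)*(x - 2)*(x - 1)*(x + 1) = 0.
  ⇒ x = -1, 1, 2, 3

f''(x) = 4*x^3 - 15*x^2 + 10*x + 5
Second-derivative test at each critical point:
  f''(-1) = -24 < 0 → local maximum
  f''(1) = 4 > 0 → local minimum
  f''(2) = -3 < 0 → local maximum
  f''(3) = 8 > 0 → local minimum

Critical points: x = -1 (local maximum); x = 1 (local minimum); x = 2 (local maximum); x = 3 (local minimum)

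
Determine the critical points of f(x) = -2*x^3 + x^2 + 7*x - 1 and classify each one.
f'(x) = -6*x^2 + 2*x + 7

Solve f'(x) = 0:
  6*x^2 - 2*x - 7 = 0 has no rational roots; quadratic formula: x = (2 ± √172)/12.
  ⇒ x = 1/6 - sqrt(43)/6 ≈ -0.9262, 1/6 + sqrt(43)/6 ≈ 1.2596

f''(x) = 2 - 12*x
Second-derivative test at each critical point:
  f''(-0.9262) = 13.1149 > 0 → local minimum
  f''(1.2596) = -13.1149 < 0 → local maximum

Critical points: x = 1/6 - sqrt(43)/6 ≈ -0.9262 (local minimum); x = 1/6 + sqrt(43)/6 ≈ 1.2596 (local maximum)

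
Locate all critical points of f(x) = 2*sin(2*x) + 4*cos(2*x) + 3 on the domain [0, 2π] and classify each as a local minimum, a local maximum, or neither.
f'(x) = -8*sin(2*x) + 4*cos(2*x)

Solve f'(x) = 0 on [0, 2π]:
  f'(x) = 0 ⇔ 2*cos(2*x) = 4*sin(2*x) ⇔ tan(2*x) = 1/2, i.e. 2*x = arctan(1/2) + nπ; keep the solutions lying in [0, 2π].
  ⇒ x = atan(1/2)/2 ≈ 0.2318, atan(1/2)/2 + pi/2 ≈ 1.8026, atan(1/2)/2 + pi ≈ 3.3734, atan(1/2)/2 + 3*pi/2 ≈ 4.9442

f''(x) = -8*sin(2*x) - 16*cos(2*x)
Second-derivative test at each critical point:
  f''(0.2318) = -17.8885 < 0 → local maximum
  f''(1.8026) = 17.8885 > 0 → local minimum
  f''(3.3734) = -17.8885 < 0 → local maximum
  f''(4.9442) = 17.8885 > 0 → local minimum

Critical points: x = atan(1/2)/2 ≈ 0.2318 (local maximum); x = atan(1/2)/2 + pi/2 ≈ 1.8026 (local minimum); x = atan(1/2)/2 + pi ≈ 3.3734 (local maximum); x = atan(1/2)/2 + 3*pi/2 ≈ 4.9442 (local minimum)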